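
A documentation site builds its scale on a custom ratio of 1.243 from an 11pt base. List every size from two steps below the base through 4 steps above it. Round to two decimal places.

Step -2: 11.0 ÷ 1.243² = 7.12
Step -1: 11.0 ÷ 1.243 = 8.85
Step 0: 11pt
Step 1: 11.0 × 1.243 = 13.67
Step 2: 11.0 × 1.243² = 17.00
Step 3: 11.0 × 1.243³ = 21.13
Step 4: 11.0 × 1.243⁴ = 26.26

7.12pt, 8.85pt, 11.00pt, 13.67pt, 17.00pt, 21.13pt, 26.26pt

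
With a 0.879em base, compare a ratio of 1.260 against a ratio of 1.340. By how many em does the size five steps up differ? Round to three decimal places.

1.006em

At 1.260: 0.879 × 1.260⁵ = 2.79153em
At 1.340: 0.879 × 1.340⁵ = 3.79763em
Difference: 3.79763 − 2.79153 = 1.00610em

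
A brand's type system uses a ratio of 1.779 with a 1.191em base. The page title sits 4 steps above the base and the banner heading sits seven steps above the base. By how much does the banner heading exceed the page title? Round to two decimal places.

55.24em

Step 4: 1.191 × 1.779⁴ = 11.9293em
Step 7: 1.191 × 1.779⁷ = 67.1651em
Difference: 67.1651 − 11.9293 = 55.2358em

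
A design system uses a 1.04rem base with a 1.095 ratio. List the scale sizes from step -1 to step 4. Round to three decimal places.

Step -1: 1.04 ÷ 1.095 = 0.950
Step 0: 1.04rem
Step 1: 1.04 × 1.095 = 1.139
Step 2: 1.04 × 1.095² = 1.247
Step 3: 1.04 × 1.095³ = 1.365
Step 4: 1.04 × 1.095⁴ = 1.495

0.950rem, 1.040rem, 1.139rem, 1.247rem, 1.365rem, 1.495rem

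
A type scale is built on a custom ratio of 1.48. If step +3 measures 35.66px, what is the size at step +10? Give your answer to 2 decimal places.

554.64px

35.66 × 1.48⁷ = 35.66 × 15.55364 ≈ 554.643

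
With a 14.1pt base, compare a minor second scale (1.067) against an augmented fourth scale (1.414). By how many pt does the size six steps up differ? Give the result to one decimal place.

91.9pt

Minor second: 14.1 × 1.067⁶ = 20.807pt
Augmented fourth: 14.1 × 1.414⁶ = 112.698pt
Difference: 112.698 − 20.807 = 91.891pt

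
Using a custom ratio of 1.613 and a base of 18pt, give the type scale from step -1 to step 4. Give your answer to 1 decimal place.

Step -1: 18.0 ÷ 1.613 = 11.2
Step 0: 18pt
Step 1: 18.0 × 1.613 = 29.0
Step 2: 18.0 × 1.613² = 46.8
Step 3: 18.0 × 1.613³ = 75.5
Step 4: 18.0 × 1.613⁴ = 121.8

11.2pt, 18.0pt, 29.0pt, 46.8pt, 75.5pt, 121.8pt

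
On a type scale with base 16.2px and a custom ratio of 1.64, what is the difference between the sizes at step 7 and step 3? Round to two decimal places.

445.46px

Step 3: 16.2 × 1.64³ = 71.4573px
Step 7: 16.2 × 1.64⁷ = 516.9184px
Difference: 516.9184 − 71.4573 = 445.4611px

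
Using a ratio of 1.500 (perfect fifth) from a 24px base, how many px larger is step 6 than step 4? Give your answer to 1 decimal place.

151.9px

Step 4: 24.0 × 1.500⁴ = 121.500px
Step 6: 24.0 × 1.500⁶ = 273.375px
Difference: 273.375 − 121.500 = 151.875px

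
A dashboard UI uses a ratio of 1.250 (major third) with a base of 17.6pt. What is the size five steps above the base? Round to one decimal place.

A modular type scale is a geometric sequence: sizeₙ = base × rⁿ.
17.6 × 1.250⁵ = 17.6 × 3.05176 ≈ 53.71

53.7pt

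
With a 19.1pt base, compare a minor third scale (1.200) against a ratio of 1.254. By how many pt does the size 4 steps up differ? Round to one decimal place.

Minor third: 19.1 × 1.200⁴ = 39.606pt
At 1.254: 19.1 × 1.254⁴ = 47.231pt
Difference: 47.231 − 39.606 = 7.625pt

7.6pt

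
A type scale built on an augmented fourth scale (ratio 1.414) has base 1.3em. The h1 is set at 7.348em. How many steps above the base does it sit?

1.414ⁿ = 7.348 / 1.3 = 5.6523
n = ln(5.6523) / ln(1.414) = 1.7321 / 0.3464 ≈ 5.00

5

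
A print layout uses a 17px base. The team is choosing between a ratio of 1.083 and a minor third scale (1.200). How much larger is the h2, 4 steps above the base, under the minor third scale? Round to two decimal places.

11.86px

At 1.083: 17.0 × 1.083⁴ = 23.3864px
Minor third: 17.0 × 1.200⁴ = 35.2512px
Difference: 35.2512 − 23.3864 = 11.8648px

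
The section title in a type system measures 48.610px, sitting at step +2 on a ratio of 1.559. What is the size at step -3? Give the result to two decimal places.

5.28px

Moving from step +2 to step -3 is 5 steps down, so divide by r⁵.
48.610 ÷ 1.559⁵ = 48.610 ÷ 9.20938 ≈ 5.278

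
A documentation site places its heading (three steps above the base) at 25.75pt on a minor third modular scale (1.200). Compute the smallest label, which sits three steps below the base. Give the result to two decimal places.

Moving from step +3 to step -3 is 6 steps down, so divide by r⁶.
25.75 ÷ 1.200⁶ = 25.75 ÷ 2.98598 ≈ 8.624

8.62pt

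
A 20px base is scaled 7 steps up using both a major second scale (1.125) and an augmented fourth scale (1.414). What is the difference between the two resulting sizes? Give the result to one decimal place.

180.4px

Major second: 20.0 × 1.125⁷ = 45.614px
Augmented fourth: 20.0 × 1.414⁷ = 226.035px
Difference: 226.035 − 45.614 = 180.421px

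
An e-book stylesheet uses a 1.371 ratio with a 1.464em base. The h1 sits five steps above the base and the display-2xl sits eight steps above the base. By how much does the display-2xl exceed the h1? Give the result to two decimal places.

11.18em

Step 5: 1.464 × 1.371⁵ = 7.0913em
Step 8: 1.464 × 1.371⁸ = 18.2743em
Difference: 18.2743 − 7.0913 = 11.1830em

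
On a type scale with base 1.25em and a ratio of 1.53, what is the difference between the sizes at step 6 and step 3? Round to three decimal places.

Step 3: 1.25 × 1.53³ = 4.47697em
Step 6: 1.25 × 1.53⁶ = 16.03462em
Difference: 16.03462 − 4.47697 = 11.55765em

11.558em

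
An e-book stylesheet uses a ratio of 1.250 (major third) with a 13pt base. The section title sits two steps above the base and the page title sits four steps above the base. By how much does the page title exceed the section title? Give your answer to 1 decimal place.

11.4pt

Step 2: 13.0 × 1.250² = 20.312pt
Step 4: 13.0 × 1.250⁴ = 31.738pt
Difference: 31.738 − 20.312 = 11.426pt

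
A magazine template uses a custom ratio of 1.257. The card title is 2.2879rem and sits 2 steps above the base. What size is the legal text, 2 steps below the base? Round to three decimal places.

The gap is -2 − (2) = -4 steps, so the factor is 1.257^-4.
2.2879 ÷ 1.257⁴ = 2.2879 ÷ 2.49655 ≈ 0.916

0.916rem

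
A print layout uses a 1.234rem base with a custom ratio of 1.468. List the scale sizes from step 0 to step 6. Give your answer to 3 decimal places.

Step 0: 1.234rem
Step 1: 1.234 × 1.468 = 1.812
Step 2: 1.234 × 1.468² = 2.659
Step 3: 1.234 × 1.468³ = 3.904
Step 4: 1.234 × 1.468⁴ = 5.731
Step 5: 1.234 × 1.468⁵ = 8.413
Step 6: 1.234 × 1.468⁶ = 12.350

1.234rem, 1.812rem, 2.659rem, 3.904rem, 5.731rem, 8.413rem, 12.350rem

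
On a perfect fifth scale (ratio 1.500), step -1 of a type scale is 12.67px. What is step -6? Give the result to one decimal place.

12.67 ÷ 1.500⁵ = 12.67 ÷ 7.59375 ≈ 1.668

1.7px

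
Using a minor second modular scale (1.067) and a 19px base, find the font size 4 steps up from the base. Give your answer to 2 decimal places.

Every step multiplies by the scale ratio.
19.0 × 1.067⁴ = 19.0 × 1.29616 ≈ 24.63

24.63px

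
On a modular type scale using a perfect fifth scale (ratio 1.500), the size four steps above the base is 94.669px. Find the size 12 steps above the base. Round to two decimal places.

2426.26px

The gap is 12 − (4) = 8 steps, so the factor is 1.500^8.
94.669 × 1.500⁸ = 94.669 × 25.62891 ≈ 2426.263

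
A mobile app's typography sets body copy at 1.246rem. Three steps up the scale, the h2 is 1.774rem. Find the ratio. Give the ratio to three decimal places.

r³ = 1.774 / 1.246, so r = (1.774/1.246)^(1/3).
r = 1.4238^(1/3) ≈ 1.1250

1.125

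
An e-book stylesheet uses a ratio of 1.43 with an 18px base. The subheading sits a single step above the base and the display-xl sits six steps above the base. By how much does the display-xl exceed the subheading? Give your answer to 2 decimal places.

Step 1: 18.0 × 1.43 = 25.7400px
Step 6: 18.0 × 1.43⁶ = 153.9178px
Difference: 153.9178 − 25.7400 = 128.1778px

128.18px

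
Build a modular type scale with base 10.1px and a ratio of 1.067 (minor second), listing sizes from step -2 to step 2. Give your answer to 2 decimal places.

Step -2: 10.1 ÷ 1.067² = 8.87
Step -1: 10.1 ÷ 1.067 = 9.47
Step 0: 10.1px
Step 1: 10.1 × 1.067 = 10.78
Step 2: 10.1 × 1.067² = 11.50

8.87px, 9.47px, 10.10px, 10.78px, 11.50px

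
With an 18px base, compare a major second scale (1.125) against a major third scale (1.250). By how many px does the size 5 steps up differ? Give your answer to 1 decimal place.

Major second: 18.0 × 1.125⁵ = 32.437px
Major third: 18.0 × 1.250⁵ = 54.932px
Difference: 54.932 − 32.437 = 22.495px

22.5px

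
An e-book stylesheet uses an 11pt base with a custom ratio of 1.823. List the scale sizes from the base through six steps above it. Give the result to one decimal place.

11.0pt, 20.1pt, 36.6pt, 66.6pt, 121.5pt, 221.5pt, 403.8pt

Step 0: 11pt
Step 1: 11.0 × 1.823 = 20.1
Step 2: 11.0 × 1.823² = 36.6
Step 3: 11.0 × 1.823³ = 66.6
Step 4: 11.0 × 1.823⁴ = 121.5
Step 5: 11.0 × 1.823⁵ = 221.5
Step 6: 11.0 × 1.823⁶ = 403.8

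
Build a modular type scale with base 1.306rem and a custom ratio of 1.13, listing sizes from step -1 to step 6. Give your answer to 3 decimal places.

Step -1: 1.306 ÷ 1.13 = 1.156
Step 0: 1.306rem
Step 1: 1.306 × 1.13 = 1.476
Step 2: 1.306 × 1.13² = 1.668
Step 3: 1.306 × 1.13³ = 1.884
Step 4: 1.306 × 1.13⁴ = 2.129
Step 5: 1.306 × 1.13⁵ = 2.406
Step 6: 1.306 × 1.13⁶ = 2.719

1.156rem, 1.306rem, 1.476rem, 1.668rem, 1.884rem, 2.129rem, 2.406rem, 2.719rem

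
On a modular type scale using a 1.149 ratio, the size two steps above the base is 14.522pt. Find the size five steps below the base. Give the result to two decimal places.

The gap is -5 − (2) = -7 steps, so the factor is 1.149^-7.
14.522 ÷ 1.149⁷ = 14.522 ÷ 2.64387 ≈ 5.493

5.49pt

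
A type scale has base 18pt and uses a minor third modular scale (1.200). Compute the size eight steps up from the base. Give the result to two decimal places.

Each step on a modular scale multiplies by the ratio, so the size n steps from the base is base × ratioⁿ.
18.0 × 1.200⁸ = 18.0 × 4.29982 ≈ 77.40

77.40pt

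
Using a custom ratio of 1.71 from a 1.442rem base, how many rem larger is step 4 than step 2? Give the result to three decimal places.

Step 2: 1.442 × 1.71² = 4.21655rem
Step 4: 1.442 × 1.71⁴ = 12.32962rem
Difference: 12.32962 − 4.21655 = 8.11307rem

8.113rem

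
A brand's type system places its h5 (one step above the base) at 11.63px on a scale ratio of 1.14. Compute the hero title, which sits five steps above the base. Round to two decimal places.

Moving from step +1 to step +5 is 4 steps up, so multiply by r⁴.
11.63 × 1.14⁴ = 11.63 × 1.68896 ≈ 19.643

19.64px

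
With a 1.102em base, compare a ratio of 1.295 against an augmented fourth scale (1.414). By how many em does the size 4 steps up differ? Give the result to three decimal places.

At 1.295: 1.102 × 1.295⁴ = 3.09928em
Augmented fourth: 1.102 × 1.414⁴ = 4.40534em
Difference: 4.40534 − 3.09928 = 1.30606em

1.306em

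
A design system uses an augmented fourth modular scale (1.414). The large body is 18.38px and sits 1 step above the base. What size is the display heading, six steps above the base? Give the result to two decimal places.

18.38 × 1.414⁵ = 18.38 × 5.65258 ≈ 103.894

103.89px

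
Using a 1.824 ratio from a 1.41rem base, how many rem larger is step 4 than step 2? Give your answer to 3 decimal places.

Step 2: 1.41 × 1.824² = 4.69104rem
Step 4: 1.41 × 1.824⁴ = 15.60696rem
Difference: 15.60696 − 4.69104 = 10.91592rem

10.916rem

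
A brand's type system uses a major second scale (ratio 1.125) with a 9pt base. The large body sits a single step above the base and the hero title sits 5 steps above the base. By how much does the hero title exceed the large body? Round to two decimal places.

Step 1: 9.0 × 1.125 = 10.1250pt
Step 5: 9.0 × 1.125⁵ = 16.2183pt
Difference: 16.2183 − 10.1250 = 6.0933pt

6.09pt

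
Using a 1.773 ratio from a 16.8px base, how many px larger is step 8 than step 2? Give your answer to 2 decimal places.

Step 2: 16.8 × 1.773² = 52.8113px
Step 8: 16.8 × 1.773⁸ = 1640.5111px
Difference: 1640.5111 − 52.8113 = 1587.6998px

1587.70px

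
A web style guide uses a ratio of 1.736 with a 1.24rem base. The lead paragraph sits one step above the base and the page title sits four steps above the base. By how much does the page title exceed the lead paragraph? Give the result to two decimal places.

9.11rem

Step 1: 1.24 × 1.736 = 2.1526rem
Step 4: 1.24 × 1.736⁴ = 11.2621rem
Difference: 11.2621 − 2.1526 = 9.1095rem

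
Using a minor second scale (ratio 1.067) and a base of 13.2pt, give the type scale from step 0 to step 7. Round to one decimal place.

13.2pt, 14.1pt, 15.0pt, 16.0pt, 17.1pt, 18.3pt, 19.5pt, 20.8pt

Step 0: 13.2pt
Step 1: 13.2 × 1.067 = 14.1
Step 2: 13.2 × 1.067² = 15.0
Step 3: 13.2 × 1.067³ = 16.0
Step 4: 13.2 × 1.067⁴ = 17.1
Step 5: 13.2 × 1.067⁵ = 18.3
Step 6: 13.2 × 1.067⁶ = 19.5
Step 7: 13.2 × 1.067⁷ = 20.8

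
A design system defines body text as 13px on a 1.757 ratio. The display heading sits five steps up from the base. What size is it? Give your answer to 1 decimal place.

13.0 × 1.757⁵ = 13.0 × 16.74398 ≈ 217.67

217.7px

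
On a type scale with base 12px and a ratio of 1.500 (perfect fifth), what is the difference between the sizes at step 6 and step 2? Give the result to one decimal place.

109.7px

Step 2: 12.0 × 1.500² = 27.000px
Step 6: 12.0 × 1.500⁶ = 136.688px
Difference: 136.688 − 27.000 = 109.688px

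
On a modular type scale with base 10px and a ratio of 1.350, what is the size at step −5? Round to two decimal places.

Each step on a modular scale multiplies by the ratio, so the size n steps from the base is base × ratioⁿ.
10.0 ÷ 1.350⁵ = 10.0 ÷ 4.48403 ≈ 2.23

2.23px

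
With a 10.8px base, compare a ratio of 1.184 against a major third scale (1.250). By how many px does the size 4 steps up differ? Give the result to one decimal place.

At 1.184: 10.8 × 1.184⁴ = 21.224px
Major third: 10.8 × 1.250⁴ = 26.367px
Difference: 26.367 − 21.224 = 5.143px

5.1px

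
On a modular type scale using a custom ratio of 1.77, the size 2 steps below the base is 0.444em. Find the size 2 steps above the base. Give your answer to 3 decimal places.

4.358em

The gap is 2 − (-2) = 4 steps, so the factor is 1.77^4.
0.444 × 1.77⁴ = 0.444 × 9.81506 ≈ 4.358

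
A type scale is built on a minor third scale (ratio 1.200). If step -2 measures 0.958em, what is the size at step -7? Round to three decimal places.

The gap is -7 − (-2) = -5 steps, so the factor is 1.200^-5.
0.958 ÷ 1.200⁵ = 0.958 ÷ 2.48832 ≈ 0.385

0.385em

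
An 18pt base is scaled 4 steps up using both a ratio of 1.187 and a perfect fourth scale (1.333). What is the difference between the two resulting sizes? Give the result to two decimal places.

21.10pt

At 1.187: 18.0 × 1.187⁴ = 35.7335pt
Perfect fourth: 18.0 × 1.333⁴ = 56.8320pt
Difference: 56.8320 − 35.7335 = 21.0985pt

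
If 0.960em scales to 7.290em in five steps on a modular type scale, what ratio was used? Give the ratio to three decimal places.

r⁵ = 7.290 / 0.960, so r = (7.290/0.960)^(1/5).
r = 7.5938^(1/5) ≈ 1.5000

1.500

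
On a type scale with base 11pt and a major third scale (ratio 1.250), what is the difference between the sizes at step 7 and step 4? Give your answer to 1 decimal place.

Step 4: 11.0 × 1.250⁴ = 26.855pt
Step 7: 11.0 × 1.250⁷ = 52.452pt
Difference: 52.452 − 26.855 = 25.597pt

25.6pt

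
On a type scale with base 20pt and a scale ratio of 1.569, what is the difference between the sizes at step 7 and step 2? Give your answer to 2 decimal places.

Step 2: 20.0 × 1.569² = 49.2352pt
Step 7: 20.0 × 1.569⁷ = 468.1560pt
Difference: 468.1560 − 49.2352 = 418.9208pt

418.92pt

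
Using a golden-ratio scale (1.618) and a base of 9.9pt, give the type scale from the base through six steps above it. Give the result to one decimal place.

9.9pt, 16.0pt, 25.9pt, 41.9pt, 67.8pt, 109.8pt, 177.6pt

Step 0: 9.9pt
Step 1: 9.9 × 1.618 = 16.0
Step 2: 9.9 × 1.618² = 25.9
Step 3: 9.9 × 1.618³ = 41.9
Step 4: 9.9 × 1.618⁴ = 67.8
Step 5: 9.9 × 1.618⁵ = 109.8
Step 6: 9.9 × 1.618⁶ = 177.6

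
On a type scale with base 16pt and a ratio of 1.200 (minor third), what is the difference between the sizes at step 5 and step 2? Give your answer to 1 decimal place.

16.8pt

Step 2: 16.0 × 1.200² = 23.040pt
Step 5: 16.0 × 1.200⁵ = 39.813pt
Difference: 39.813 − 23.040 = 16.773pt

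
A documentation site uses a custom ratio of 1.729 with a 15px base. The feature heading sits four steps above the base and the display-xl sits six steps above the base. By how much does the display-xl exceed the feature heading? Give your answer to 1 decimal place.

Step 4: 15.0 × 1.729⁴ = 134.051px
Step 6: 15.0 × 1.729⁶ = 400.739px
Difference: 400.739 − 134.051 = 266.688px

266.7px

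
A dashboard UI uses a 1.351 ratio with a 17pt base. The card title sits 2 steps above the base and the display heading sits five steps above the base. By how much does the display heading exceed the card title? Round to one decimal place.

45.5pt

Step 2: 17.0 × 1.351² = 31.028pt
Step 5: 17.0 × 1.351⁵ = 76.511pt
Difference: 76.511 − 31.028 = 45.483pt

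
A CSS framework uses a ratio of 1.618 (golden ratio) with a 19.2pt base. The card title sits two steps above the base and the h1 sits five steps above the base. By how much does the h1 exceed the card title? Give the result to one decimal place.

Step 2: 19.2 × 1.618² = 50.264pt
Step 5: 19.2 × 1.618⁵ = 212.909pt
Difference: 212.909 − 50.264 = 162.645pt

162.6pt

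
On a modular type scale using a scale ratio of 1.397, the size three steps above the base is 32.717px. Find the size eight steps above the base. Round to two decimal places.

The gap is 8 − (3) = 5 steps, so the factor is 1.397^5.
32.717 × 1.397⁵ = 32.717 × 5.32086 ≈ 174.083

174.08px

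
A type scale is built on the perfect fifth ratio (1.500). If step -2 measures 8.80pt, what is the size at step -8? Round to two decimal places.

Moving from step -2 to step -8 is 6 steps down, so divide by r⁶.
8.80 ÷ 1.500⁶ = 8.80 ÷ 11.39062 ≈ 0.773

0.77pt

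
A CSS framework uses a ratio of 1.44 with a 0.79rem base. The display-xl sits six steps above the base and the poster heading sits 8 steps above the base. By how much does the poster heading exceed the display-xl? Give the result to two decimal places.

7.56rem

Step 6: 0.79 × 1.44⁶ = 7.0437rem
Step 8: 0.79 × 1.44⁸ = 14.6059rem
Difference: 14.6059 − 7.0437 = 7.5622rem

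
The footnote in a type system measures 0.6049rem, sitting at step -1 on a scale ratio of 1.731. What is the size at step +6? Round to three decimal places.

The gap is 6 − (-1) = 7 steps, so the factor is 1.731^7.
0.6049 × 1.731⁷ = 0.6049 × 46.56713 ≈ 28.168

28.168rem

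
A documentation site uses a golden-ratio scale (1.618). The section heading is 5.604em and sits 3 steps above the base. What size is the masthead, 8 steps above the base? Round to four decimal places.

62.1428em

Moving from step +3 to step +8 is 5 steps up, so multiply by r⁵.
5.604 × 1.618⁵ = 5.604 × 11.08901 ≈ 62.1428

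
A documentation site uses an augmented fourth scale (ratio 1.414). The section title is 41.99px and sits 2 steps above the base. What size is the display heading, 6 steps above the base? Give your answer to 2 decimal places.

Moving from step +2 to step +6 is 4 steps up, so multiply by r⁴.
41.99 × 1.414⁴ = 41.99 × 3.99758 ≈ 167.859

167.86px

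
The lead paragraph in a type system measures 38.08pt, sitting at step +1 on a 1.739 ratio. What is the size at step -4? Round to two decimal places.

2.39pt

38.08 ÷ 1.739⁵ = 38.08 ÷ 15.90369 ≈ 2.394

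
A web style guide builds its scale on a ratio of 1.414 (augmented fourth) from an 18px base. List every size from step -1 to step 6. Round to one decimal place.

Step -1: 18.0 ÷ 1.414 = 12.7
Step 0: 18px
Step 1: 18.0 × 1.414 = 25.5
Step 2: 18.0 × 1.414² = 36.0
Step 3: 18.0 × 1.414³ = 50.9
Step 4: 18.0 × 1.414⁴ = 72.0
Step 5: 18.0 × 1.414⁵ = 101.7
Step 6: 18.0 × 1.414⁶ = 143.9

12.7px, 18.0px, 25.5px, 36.0px, 50.9px, 72.0px, 101.7px, 143.9px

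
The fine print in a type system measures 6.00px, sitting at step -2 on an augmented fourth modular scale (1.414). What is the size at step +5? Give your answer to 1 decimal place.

67.8px

6.00 × 1.414⁷ = 6.00 × 11.30175 ≈ 67.811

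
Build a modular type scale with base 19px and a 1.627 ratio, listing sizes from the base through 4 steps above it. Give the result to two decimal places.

19.00px, 30.91px, 50.30px, 81.83px, 133.14px

Step 0: 19px
Step 1: 19.0 × 1.627 = 30.91
Step 2: 19.0 × 1.627² = 50.30
Step 3: 19.0 × 1.627³ = 81.83
Step 4: 19.0 × 1.627⁴ = 133.14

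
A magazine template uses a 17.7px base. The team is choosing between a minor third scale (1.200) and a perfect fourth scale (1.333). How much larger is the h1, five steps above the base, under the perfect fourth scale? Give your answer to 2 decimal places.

30.45px

Minor third: 17.7 × 1.200⁵ = 44.0433px
Perfect fourth: 17.7 × 1.333⁵ = 74.4945px
Difference: 74.4945 − 44.0433 = 30.4512px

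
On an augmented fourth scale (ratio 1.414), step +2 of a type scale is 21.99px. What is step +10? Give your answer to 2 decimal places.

351.42px

21.99 × 1.414⁸ = 21.99 × 15.98068 ≈ 351.415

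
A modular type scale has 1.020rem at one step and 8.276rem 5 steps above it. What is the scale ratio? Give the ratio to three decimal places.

r⁵ = 8.276 / 1.020, so r = (8.276/1.020)^(1/5).
r = 8.1137^(1/5) ≈ 1.5200

1.520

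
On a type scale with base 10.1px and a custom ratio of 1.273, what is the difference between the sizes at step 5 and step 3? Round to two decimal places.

Step 3: 10.1 × 1.273³ = 20.8356px
Step 5: 10.1 × 1.273⁵ = 33.7647px
Difference: 33.7647 − 20.8356 = 12.9291px

12.93px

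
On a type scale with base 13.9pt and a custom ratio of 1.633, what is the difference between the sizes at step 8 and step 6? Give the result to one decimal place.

439.3pt

Step 6: 13.9 × 1.633⁶ = 263.592pt
Step 8: 13.9 × 1.633⁸ = 702.917pt
Difference: 702.917 − 263.592 = 439.325pt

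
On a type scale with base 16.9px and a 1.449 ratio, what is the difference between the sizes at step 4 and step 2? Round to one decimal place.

39.0px

Step 2: 16.9 × 1.449² = 35.483px
Step 4: 16.9 × 1.449⁴ = 74.501px
Difference: 74.501 − 35.483 = 39.018px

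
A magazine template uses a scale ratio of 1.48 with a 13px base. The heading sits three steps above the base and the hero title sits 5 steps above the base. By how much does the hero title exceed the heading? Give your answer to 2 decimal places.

50.17px

Step 3: 13.0 × 1.48³ = 42.1433px
Step 5: 13.0 × 1.48⁵ = 92.3107px
Difference: 92.3107 − 42.1433 = 50.1674px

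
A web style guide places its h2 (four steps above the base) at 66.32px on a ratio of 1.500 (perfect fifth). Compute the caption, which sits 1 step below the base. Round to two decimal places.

8.73px

The gap is -1 − (4) = -5 steps, so the factor is 1.500^-5.
66.32 ÷ 1.500⁵ = 66.32 ÷ 7.59375 ≈ 8.733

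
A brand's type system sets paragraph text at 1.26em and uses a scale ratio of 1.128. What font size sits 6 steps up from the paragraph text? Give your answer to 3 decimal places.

2.596em

Every step multiplies by the scale ratio.
1.26 × 1.128⁶ = 1.26 × 2.05994 ≈ 2.596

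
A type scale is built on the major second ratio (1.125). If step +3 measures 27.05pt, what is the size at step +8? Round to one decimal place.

27.05 × 1.125⁵ = 27.05 × 1.80203 ≈ 48.745

48.7pt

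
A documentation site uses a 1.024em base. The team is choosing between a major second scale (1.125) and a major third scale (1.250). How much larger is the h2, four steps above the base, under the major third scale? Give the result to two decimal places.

Major second: 1.024 × 1.125⁴ = 1.6402em
Major third: 1.024 × 1.250⁴ = 2.5000em
Difference: 2.5000 − 1.6402 = 0.8598em

0.86em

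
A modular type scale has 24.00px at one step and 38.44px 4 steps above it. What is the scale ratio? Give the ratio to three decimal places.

The ratio satisfies 24.00 × r⁴ = 38.44, so r = (38.44 / 24.00)^(1/4).
r = 1.6017^(1/4) ≈ 1.1250

1.125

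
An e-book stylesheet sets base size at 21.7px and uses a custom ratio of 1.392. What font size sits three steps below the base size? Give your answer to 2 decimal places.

Every step multiplies by the scale ratio.
21.7 ÷ 1.392³ = 21.7 ÷ 2.69723 ≈ 8.05

8.05px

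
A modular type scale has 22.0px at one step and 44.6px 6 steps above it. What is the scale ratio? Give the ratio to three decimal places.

r⁶ = 44.6 / 22.0, so r = (44.6/22.0)^(1/6).
r = 2.0273^(1/6) ≈ 1.1250

1.125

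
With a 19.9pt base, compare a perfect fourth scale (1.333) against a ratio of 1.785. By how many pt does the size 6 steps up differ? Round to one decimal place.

Perfect fourth: 19.9 × 1.333⁶ = 111.644pt
At 1.785: 19.9 × 1.785⁶ = 643.698pt
Difference: 643.698 − 111.644 = 532.054pt

532.1pt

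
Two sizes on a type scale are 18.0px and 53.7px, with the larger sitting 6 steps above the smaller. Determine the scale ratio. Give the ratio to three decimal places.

r⁶ = 53.7 / 18.0, so r = (53.7/18.0)^(1/6).
r = 2.9833^(1/6) ≈ 1.1998

1.200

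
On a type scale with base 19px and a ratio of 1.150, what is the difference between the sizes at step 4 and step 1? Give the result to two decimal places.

11.38px

Step 1: 19.0 × 1.150 = 21.8500px
Step 4: 19.0 × 1.150⁴ = 33.2311px
Difference: 33.2311 − 21.8500 = 11.3811px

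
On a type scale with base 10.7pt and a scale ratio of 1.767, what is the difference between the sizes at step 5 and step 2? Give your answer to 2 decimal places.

Step 2: 10.7 × 1.767² = 33.4085pt
Step 5: 10.7 × 1.767⁵ = 184.3175pt
Difference: 184.3175 − 33.4085 = 150.9090pt

150.91pt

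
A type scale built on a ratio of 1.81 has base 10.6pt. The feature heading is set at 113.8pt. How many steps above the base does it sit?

1.81ⁿ = 113.8 / 10.6 = 10.7358
n = ln(10.7358) / ln(1.81) = 2.3736 / 0.5933 ≈ 4.00

4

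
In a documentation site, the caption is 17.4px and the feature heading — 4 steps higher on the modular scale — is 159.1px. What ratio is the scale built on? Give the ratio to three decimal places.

1.739

r⁴ = 159.1 / 17.4, so r = (159.1/17.4)^(1/4).
r = 9.1437^(1/4) ≈ 1.7389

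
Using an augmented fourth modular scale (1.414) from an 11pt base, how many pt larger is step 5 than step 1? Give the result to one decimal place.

46.6pt

Step 1: 11.0 × 1.414 = 15.554pt
Step 5: 11.0 × 1.414⁵ = 62.178pt
Difference: 62.178 − 15.554 = 46.624pt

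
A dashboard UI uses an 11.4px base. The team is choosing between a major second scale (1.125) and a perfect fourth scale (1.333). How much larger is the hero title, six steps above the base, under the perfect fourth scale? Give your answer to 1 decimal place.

Major second: 11.4 × 1.125⁶ = 23.111px
Perfect fourth: 11.4 × 1.333⁶ = 63.957px
Difference: 63.957 − 23.111 = 40.846px

40.8px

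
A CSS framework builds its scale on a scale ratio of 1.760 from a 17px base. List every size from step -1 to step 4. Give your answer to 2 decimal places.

9.66px, 17.00px, 29.92px, 52.66px, 92.68px, 163.12px

Step -1: 17.0 ÷ 1.760 = 9.66
Step 0: 17px
Step 1: 17.0 × 1.760 = 29.92
Step 2: 17.0 × 1.760² = 52.66
Step 3: 17.0 × 1.760³ = 92.68
Step 4: 17.0 × 1.760⁴ = 163.12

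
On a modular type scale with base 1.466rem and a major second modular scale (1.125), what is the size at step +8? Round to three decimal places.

Every step multiplies by the scale ratio.
1.466 × 1.125⁸ = 1.466 × 2.56578 ≈ 3.761

3.761rem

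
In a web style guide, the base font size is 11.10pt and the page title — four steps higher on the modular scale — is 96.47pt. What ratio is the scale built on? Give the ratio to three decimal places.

1.717

r⁴ = 96.47 / 11.10, so r = (96.47/11.10)^(1/4).
r = 8.6910^(1/4) ≈ 1.7170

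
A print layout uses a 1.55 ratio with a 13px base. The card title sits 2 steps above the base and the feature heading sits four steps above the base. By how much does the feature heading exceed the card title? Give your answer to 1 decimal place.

Step 2: 13.0 × 1.55² = 31.233px
Step 4: 13.0 × 1.55⁴ = 75.036px
Difference: 75.036 − 31.233 = 43.803px

43.8px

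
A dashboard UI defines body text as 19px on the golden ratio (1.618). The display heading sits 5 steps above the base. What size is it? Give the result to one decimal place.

19.0 × 1.618⁵ = 19.0 × 11.08901 ≈ 210.69

210.7px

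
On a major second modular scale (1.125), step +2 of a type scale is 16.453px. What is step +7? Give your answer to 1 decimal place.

29.6px

16.453 × 1.125⁵ = 16.453 × 1.80203 ≈ 29.649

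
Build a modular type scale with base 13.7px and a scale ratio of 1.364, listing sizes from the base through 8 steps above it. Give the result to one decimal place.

13.7px, 18.7px, 25.5px, 34.8px, 47.4px, 64.7px, 88.2px, 120.3px, 164.1px

Step 0: 13.7px
Step 1: 13.7 × 1.364 = 18.7
Step 2: 13.7 × 1.364² = 25.5
Step 3: 13.7 × 1.364³ = 34.8
Step 4: 13.7 × 1.364⁴ = 47.4
Step 5: 13.7 × 1.364⁵ = 64.7
Step 6: 13.7 × 1.364⁶ = 88.2
Step 7: 13.7 × 1.364⁷ = 120.3
Step 8: 13.7 × 1.364⁸ = 164.1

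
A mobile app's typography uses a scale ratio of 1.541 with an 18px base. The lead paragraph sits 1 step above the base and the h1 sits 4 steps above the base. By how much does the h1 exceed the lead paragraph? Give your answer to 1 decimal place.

73.8px

Step 1: 18.0 × 1.541 = 27.738px
Step 4: 18.0 × 1.541⁴ = 101.504px
Difference: 101.504 − 27.738 = 73.766px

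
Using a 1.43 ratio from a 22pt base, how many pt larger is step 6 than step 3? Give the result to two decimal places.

123.79pt

Step 3: 22.0 × 1.43³ = 64.3326pt
Step 6: 22.0 × 1.43⁶ = 188.1217pt
Difference: 188.1217 − 64.3326 = 123.7891pt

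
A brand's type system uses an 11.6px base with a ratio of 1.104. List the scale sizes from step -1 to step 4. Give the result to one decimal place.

10.5px, 11.6px, 12.8px, 14.1px, 15.6px, 17.2px

Step -1: 11.6 ÷ 1.104 = 10.5
Step 0: 11.6px
Step 1: 11.6 × 1.104 = 12.8
Step 2: 11.6 × 1.104² = 14.1
Step 3: 11.6 × 1.104³ = 15.6
Step 4: 11.6 × 1.104⁴ = 17.2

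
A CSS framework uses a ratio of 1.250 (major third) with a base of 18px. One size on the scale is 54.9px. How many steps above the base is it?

1.250ⁿ = 54.9 / 18 = 3.0500
n = ln(3.0500) / ln(1.250) = 1.1151 / 0.2231 ≈ 5.00

5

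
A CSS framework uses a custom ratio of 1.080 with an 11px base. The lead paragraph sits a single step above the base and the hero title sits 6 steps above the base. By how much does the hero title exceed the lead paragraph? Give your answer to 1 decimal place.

Step 1: 11.0 × 1.080 = 11.880px
Step 6: 11.0 × 1.080⁶ = 17.456px
Difference: 17.456 − 11.880 = 5.576px

5.6px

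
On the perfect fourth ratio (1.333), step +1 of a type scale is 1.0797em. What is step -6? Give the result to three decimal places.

0.144em

The gap is -6 − (1) = -7 steps, so the factor is 1.333^-7.
1.0797 ÷ 1.333⁷ = 1.0797 ÷ 7.47844 ≈ 0.144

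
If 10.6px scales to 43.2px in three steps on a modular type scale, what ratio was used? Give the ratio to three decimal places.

1.597

r³ = 43.2 / 10.6, so r = (43.2/10.6)^(1/3).
r = 4.0755^(1/3) ≈ 1.5973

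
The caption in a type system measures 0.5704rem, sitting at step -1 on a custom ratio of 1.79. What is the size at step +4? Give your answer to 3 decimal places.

Moving from step -1 to step +4 is 5 steps up, so multiply by r⁵.
0.5704 × 1.79⁵ = 0.5704 × 18.37660 ≈ 10.482

10.482rem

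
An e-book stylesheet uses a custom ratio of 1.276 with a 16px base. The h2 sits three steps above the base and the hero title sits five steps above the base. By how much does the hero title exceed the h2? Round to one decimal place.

20.9px

Step 3: 16.0 × 1.276³ = 33.241px
Step 5: 16.0 × 1.276⁵ = 54.122px
Difference: 54.122 − 33.241 = 20.881px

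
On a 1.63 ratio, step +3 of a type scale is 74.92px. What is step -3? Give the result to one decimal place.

4.0px

74.92 ÷ 1.63⁶ = 74.92 ÷ 18.75537 ≈ 3.995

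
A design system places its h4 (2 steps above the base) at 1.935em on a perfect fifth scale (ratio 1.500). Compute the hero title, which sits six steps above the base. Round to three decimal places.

9.796em

1.935 × 1.500⁴ = 1.935 × 5.06250 ≈ 9.796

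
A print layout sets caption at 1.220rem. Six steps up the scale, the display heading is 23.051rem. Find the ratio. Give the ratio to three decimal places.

1.632

r⁶ = 23.051 / 1.220, so r = (23.051/1.220)^(1/6).
r = 18.8943^(1/6) ≈ 1.6320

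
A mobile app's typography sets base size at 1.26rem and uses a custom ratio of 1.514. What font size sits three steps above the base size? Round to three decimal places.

4.373rem

1.26 × 1.514³ = 1.26 × 3.47038 ≈ 4.373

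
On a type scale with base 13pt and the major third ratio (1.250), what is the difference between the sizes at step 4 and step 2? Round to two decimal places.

11.43pt

Step 2: 13.0 × 1.250² = 20.3125pt
Step 4: 13.0 × 1.250⁴ = 31.7383pt
Difference: 31.7383 − 20.3125 = 11.4258pt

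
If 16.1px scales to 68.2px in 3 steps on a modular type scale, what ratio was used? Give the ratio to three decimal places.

1.618

The ratio satisfies 16.1 × r³ = 68.2, so r = (68.2 / 16.1)^(1/3).
r = 4.2360^(1/3) ≈ 1.6180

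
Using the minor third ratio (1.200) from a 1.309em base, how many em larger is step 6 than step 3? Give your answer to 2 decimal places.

Step 3: 1.309 × 1.200³ = 2.2620em
Step 6: 1.309 × 1.200⁶ = 3.9087em
Difference: 3.9087 − 2.2620 = 1.6467em

1.65em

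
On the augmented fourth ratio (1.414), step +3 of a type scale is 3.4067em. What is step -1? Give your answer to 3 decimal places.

0.852em

3.4067 ÷ 1.414⁴ = 3.4067 ÷ 3.99758 ≈ 0.852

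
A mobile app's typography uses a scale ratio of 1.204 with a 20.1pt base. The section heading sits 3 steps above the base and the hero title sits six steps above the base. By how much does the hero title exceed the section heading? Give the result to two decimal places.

Step 3: 20.1 × 1.204³ = 35.0813pt
Step 6: 20.1 × 1.204⁶ = 61.2287pt
Difference: 61.2287 − 35.0813 = 26.1474pt

26.15pt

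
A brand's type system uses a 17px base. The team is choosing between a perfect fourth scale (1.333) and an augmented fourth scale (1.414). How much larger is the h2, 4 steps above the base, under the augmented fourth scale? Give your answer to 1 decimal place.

Perfect fourth: 17.0 × 1.333⁴ = 53.675px
Augmented fourth: 17.0 × 1.414⁴ = 67.959px
Difference: 67.959 − 53.675 = 14.284px

14.3px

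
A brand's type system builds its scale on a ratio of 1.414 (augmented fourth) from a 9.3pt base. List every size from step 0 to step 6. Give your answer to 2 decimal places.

Step 0: 9.3pt
Step 1: 9.3 × 1.414 = 13.15
Step 2: 9.3 × 1.414² = 18.59
Step 3: 9.3 × 1.414³ = 26.29
Step 4: 9.3 × 1.414⁴ = 37.18
Step 5: 9.3 × 1.414⁵ = 52.57
Step 6: 9.3 × 1.414⁶ = 74.33

9.30pt, 13.15pt, 18.59pt, 26.29pt, 37.18pt, 52.57pt, 74.33pt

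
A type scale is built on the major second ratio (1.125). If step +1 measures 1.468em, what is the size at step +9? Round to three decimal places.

1.468 × 1.125⁸ = 1.468 × 2.56578 ≈ 3.767

3.767em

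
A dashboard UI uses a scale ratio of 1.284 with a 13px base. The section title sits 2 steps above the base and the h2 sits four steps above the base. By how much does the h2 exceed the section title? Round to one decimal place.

13.9px

Step 2: 13.0 × 1.284² = 21.433px
Step 4: 13.0 × 1.284⁴ = 35.335px
Difference: 35.335 − 21.433 = 13.902px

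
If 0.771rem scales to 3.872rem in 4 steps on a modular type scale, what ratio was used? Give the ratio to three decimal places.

r⁴ = 3.872 / 0.771, so r = (3.872/0.771)^(1/4).
r = 5.0220^(1/4) ≈ 1.4970

1.497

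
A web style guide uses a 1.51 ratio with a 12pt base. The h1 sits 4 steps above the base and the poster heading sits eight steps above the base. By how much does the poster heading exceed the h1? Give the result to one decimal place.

Step 4: 12.0 × 1.51⁴ = 62.386pt
Step 8: 12.0 × 1.51⁸ = 324.337pt
Difference: 324.337 − 62.386 = 261.951pt

262.0pt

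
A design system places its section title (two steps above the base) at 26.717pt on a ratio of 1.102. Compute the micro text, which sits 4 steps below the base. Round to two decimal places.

26.717 ÷ 1.102⁶ = 26.717 ÷ 1.79098 ≈ 14.918

14.92pt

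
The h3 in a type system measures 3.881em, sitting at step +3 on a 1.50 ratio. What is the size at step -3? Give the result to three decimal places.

3.881 ÷ 1.50⁶ = 3.881 ÷ 11.39062 ≈ 0.341

0.341em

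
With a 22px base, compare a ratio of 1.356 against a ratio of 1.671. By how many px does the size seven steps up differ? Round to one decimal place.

At 1.356: 22.0 × 1.356⁷ = 185.456px
At 1.671: 22.0 × 1.671⁷ = 800.309px
Difference: 800.309 − 185.456 = 614.853px

614.9px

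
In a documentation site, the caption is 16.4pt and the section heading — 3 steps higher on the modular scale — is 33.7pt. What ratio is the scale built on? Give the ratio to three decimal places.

r³ = 33.7 / 16.4, so r = (33.7/16.4)^(1/3).
r = 2.0549^(1/3) ≈ 1.2713

1.271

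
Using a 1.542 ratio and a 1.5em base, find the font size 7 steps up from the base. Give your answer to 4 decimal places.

A modular type scale is a geometric sequence: sizeₙ = base × rⁿ.
1.5 × 1.542⁷ = 1.5 × 20.72959 ≈ 31.0944

31.0944em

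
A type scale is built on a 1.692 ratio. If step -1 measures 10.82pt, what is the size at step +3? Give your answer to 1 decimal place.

88.7pt

10.82 × 1.692⁴ = 10.82 × 8.19599 ≈ 88.681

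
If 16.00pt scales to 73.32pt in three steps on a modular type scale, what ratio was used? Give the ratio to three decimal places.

1.661

The ratio satisfies 16.00 × r³ = 73.32, so r = (73.32 / 16.00)^(1/3).
r = 4.5825^(1/3) ≈ 1.6610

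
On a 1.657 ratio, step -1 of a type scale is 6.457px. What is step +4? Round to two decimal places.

6.457 × 1.657⁵ = 6.457 × 12.49144 ≈ 80.657

80.66px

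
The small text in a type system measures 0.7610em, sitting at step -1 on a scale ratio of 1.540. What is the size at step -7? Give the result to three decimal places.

0.057em

Moving from step -1 to step -7 is 6 steps down, so divide by r⁶.
0.7610 ÷ 1.540⁶ = 0.7610 ÷ 13.33903 ≈ 0.057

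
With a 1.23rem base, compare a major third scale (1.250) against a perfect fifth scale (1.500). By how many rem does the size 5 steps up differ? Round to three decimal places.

5.587rem

Major third: 1.23 × 1.250⁵ = 3.75366rem
Perfect fifth: 1.23 × 1.500⁵ = 9.34031rem
Difference: 9.34031 − 3.75366 = 5.58665rem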